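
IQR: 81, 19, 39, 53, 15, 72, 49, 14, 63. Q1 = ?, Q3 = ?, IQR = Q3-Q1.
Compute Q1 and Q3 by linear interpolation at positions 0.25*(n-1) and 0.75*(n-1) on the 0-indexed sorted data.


Sorted: 14, 15, 19, 39, 49, 53, 63, 72, 81
Q1 (25th %ile) = 19.0000
Q3 (75th %ile) = 63.0000
IQR = 63.0000 - 19.0000 = 44.0000

IQR = 44.0000


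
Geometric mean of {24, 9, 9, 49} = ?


Product = 24 × 9 × 9 × 49 = 95256
GM = 95256^(1/4) = 17.5680

GM = 17.5680


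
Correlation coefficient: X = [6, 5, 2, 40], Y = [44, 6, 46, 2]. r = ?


Mean X = 13.2500, Mean Y = 24.5000
SD X = 15.514106, SD Y = 20.560885
Cov = -208.125000
r = -208.125000/(15.514106*20.560885) = -0.6525

r = -0.6525


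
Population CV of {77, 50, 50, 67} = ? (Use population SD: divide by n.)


Mean = 61.0000
SD = 11.5542
CV = (11.5542/61.0000)*100 = 18.9413%

CV = 18.9413%


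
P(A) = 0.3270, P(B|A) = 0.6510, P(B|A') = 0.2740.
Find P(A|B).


P(B) = P(B|A)*P(A) + P(B|A')*P(A')
= 0.6510*0.3270 + 0.2740*0.6730
= 0.212877 + 0.184402 = 0.397279
P(A|B) = 0.212877/0.397279 = 0.5358

P(A|B) = 0.5358


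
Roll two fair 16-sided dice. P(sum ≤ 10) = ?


Total outcomes = 16×16 = 256
Favorable (sum ≤ 10): 45
P = 45/256 = 0.1758

P = 0.1758


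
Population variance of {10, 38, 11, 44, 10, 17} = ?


Mean = 21.6667
Squared deviations: 136.1111, 266.7778, 113.7778, 498.7778, 136.1111, 21.7778
Sum = 1173.3333
Variance = 1173.3333/6 = 195.5556

Variance = 195.5556


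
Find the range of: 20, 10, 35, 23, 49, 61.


Max = 61, Min = 10
Range = 61 - 10 = 51

Range = 51


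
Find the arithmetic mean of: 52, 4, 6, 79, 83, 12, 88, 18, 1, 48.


Sum = 52 + 4 + 6 + 79 + 83 + 12 + 88 + 18 + 1 + 48 = 391
n = 10
Mean = 391/10 = 39.1000

Mean = 39.1000


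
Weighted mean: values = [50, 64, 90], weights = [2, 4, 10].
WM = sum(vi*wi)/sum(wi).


Numerator = 50*2 + 64*4 + 90*10 = 1256
Denominator = 2 + 4 + 10 = 16
WM = 1256/16 = 78.5000

WM = 78.5000


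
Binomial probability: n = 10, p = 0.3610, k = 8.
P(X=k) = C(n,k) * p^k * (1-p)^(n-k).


C(10,8) = 45
p^8 = 0.000288
(1-p)^2 = 0.408321
P = 45 * 0.000288 * 0.408321 = 0.0053

P(X=8) = 0.0053


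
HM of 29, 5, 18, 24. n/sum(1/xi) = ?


Sum of reciprocals = 1/29 + 1/5 + 1/18 + 1/24 = 0.331705
HM = 4/0.331705 = 12.0589

HM = 12.0589


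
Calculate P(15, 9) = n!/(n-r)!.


P(15,9) = 15!/6!
= 1307674368000/720
= 1816214400

P(15,9) = 1816214400


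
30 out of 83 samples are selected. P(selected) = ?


P = 30/83 = 0.3614

P = 0.3614


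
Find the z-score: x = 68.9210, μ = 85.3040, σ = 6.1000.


z = (68.9210 - 85.3040)/6.1000
= -16.3830/6.1000
= -2.6857

z = -2.6857


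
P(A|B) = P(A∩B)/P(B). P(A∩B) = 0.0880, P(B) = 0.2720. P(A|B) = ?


P(A|B) = 0.0880/0.2720 = 0.3235

P(A|B) = 0.3235


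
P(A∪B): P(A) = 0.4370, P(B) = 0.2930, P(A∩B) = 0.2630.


P(A∪B) = 0.4370 + 0.2930 - 0.2630
= 0.7300 - 0.2630
= 0.4670

P(A∪B) = 0.4670


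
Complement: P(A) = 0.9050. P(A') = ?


P(not A) = 1 - 0.9050 = 0.0950

P(not A) = 0.0950


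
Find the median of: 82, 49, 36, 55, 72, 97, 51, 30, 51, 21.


Sorted: 21, 30, 36, 49, 51, 51, 55, 72, 82, 97
n = 10 (even)
Middle values: 51 and 51
Median = (51+51)/2 = 51.0000

Median = 51.0000


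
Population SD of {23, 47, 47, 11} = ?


Mean = 32.0000
Variance = 243.0000
SD = sqrt(243.0000) = 15.5885

SD = 15.5885


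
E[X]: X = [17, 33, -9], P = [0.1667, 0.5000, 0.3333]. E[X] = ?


E[X] = 17*0.1667 + 33*0.5000 - 9*0.3333
= 2.8339 + 16.5000 - 2.9997
= 16.3342

E[X] = 16.3342


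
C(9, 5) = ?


C(9,5) = 9!/(5! × 4!)
= 362880/(120 × 24)
= 126

C(9,5) = 126


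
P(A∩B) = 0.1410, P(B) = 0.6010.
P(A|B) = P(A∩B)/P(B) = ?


P(A|B) = 0.1410/0.6010 = 0.2346

P(A|B) = 0.2346


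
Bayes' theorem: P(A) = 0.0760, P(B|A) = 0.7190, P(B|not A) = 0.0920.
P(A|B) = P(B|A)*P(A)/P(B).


P(B) = P(B|A)*P(A) + P(B|A')*P(A')
= 0.7190*0.0760 + 0.0920*0.9240
= 0.054644 + 0.085008 = 0.139652
P(A|B) = 0.054644/0.139652 = 0.3913

P(A|B) = 0.3913


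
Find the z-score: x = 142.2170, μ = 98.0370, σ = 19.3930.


z = (142.2170 - 98.0370)/19.3930
= 44.1800/19.3930
= 2.2781

z = 2.2781


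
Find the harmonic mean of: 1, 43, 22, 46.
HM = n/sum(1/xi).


Sum of reciprocals = 1/1 + 1/43 + 1/22 + 1/46 = 1.090449
HM = 4/1.090449 = 3.6682

HM = 3.6682


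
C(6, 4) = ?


C(6,4) = 6!/(4! × 2!)
= 720/(24 × 2)
= 15

C(6,4) = 15


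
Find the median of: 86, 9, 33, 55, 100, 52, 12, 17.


Sorted: 9, 12, 17, 33, 52, 55, 86, 100
n = 8 (even)
Middle values: 33 and 52
Median = (33+52)/2 = 42.5000

Median = 42.5000


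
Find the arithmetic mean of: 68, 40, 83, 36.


Sum = 68 + 40 + 83 + 36 = 227
n = 4
Mean = 227/4 = 56.7500

Mean = 56.7500


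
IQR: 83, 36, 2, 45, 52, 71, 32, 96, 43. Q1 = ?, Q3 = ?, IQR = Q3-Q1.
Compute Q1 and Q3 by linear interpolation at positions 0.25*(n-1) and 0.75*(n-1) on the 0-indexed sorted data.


Sorted: 2, 32, 36, 43, 45, 52, 71, 83, 96
Q1 (25th %ile) = 36.0000
Q3 (75th %ile) = 71.0000
IQR = 71.0000 - 36.0000 = 35.0000

IQR = 35.0000


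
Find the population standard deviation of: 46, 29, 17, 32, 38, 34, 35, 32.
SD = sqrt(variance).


Mean = 32.8750
Variance = 59.1094
SD = sqrt(59.1094) = 7.6883

SD = 7.6883


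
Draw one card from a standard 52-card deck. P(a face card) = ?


12 face cards in 52 cards
P = 12/52 = 0.2308

P = 0.2308


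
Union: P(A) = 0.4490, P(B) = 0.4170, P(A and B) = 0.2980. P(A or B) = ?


P(A∪B) = 0.4490 + 0.4170 - 0.2980
= 0.8660 - 0.2980
= 0.5680

P(A∪B) = 0.5680


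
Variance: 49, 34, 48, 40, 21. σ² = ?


Mean = 38.4000
Squared deviations: 112.3600, 19.3600, 92.1600, 2.5600, 302.7600
Sum = 529.2000
Variance = 529.2000/5 = 105.8400

Variance = 105.8400


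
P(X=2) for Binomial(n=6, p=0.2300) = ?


C(6,2) = 15
p^2 = 0.052900
(1-p)^4 = 0.351530
P = 15 * 0.052900 * 0.351530 = 0.2789

P(X=2) = 0.2789


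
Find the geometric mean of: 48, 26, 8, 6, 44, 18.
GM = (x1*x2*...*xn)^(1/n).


Product = 48 × 26 × 8 × 6 × 44 × 18 = 47443968
GM = 47443968^(1/6) = 19.0267

GM = 19.0267


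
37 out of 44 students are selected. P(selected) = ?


P = 37/44 = 0.8409

P = 0.8409


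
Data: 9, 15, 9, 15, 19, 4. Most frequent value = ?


Frequencies: 4:1, 9:2, 15:2, 19:1
Max frequency = 2
Mode = 9, 15

Mode = 9, 15


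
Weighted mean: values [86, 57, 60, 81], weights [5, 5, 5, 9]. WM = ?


Numerator = 86*5 + 57*5 + 60*5 + 81*9 = 1744
Denominator = 5 + 5 + 5 + 9 = 24
WM = 1744/24 = 72.6667

WM = 72.6667


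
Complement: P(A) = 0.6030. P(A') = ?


P(not A) = 1 - 0.6030 = 0.3970

P(not A) = 0.3970


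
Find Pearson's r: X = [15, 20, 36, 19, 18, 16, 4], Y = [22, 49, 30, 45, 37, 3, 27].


Mean X = 18.2857, Mean Y = 30.4286
SD X = 8.762164, SD Y = 14.321384
Cov = 24.591837
r = 24.591837/(8.762164*14.321384) = 0.1960

r = 0.1960


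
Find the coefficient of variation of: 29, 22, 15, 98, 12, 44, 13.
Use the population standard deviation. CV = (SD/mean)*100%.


Mean = 33.2857
SD = 28.4038
CV = (28.4038/33.2857)*100 = 85.3333%

CV = 85.3333%


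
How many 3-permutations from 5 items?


P(5,3) = 5!/2!
= 120/2
= 60

P(5,3) = 60


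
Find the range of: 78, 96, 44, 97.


Max = 97, Min = 44
Range = 97 - 44 = 53

Range = 53


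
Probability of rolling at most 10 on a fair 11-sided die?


Favorable outcomes (roll ≤ 10): 10
Total outcomes = 11
P = 10/11 = 0.9091

P = 0.9091


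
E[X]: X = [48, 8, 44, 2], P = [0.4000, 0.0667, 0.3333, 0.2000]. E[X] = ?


E[X] = 48*0.4000 + 8*0.0667 + 44*0.3333 + 2*0.2000
= 19.2000 + 0.5336 + 14.6652 + 0.4000
= 34.7988

E[X] = 34.7988


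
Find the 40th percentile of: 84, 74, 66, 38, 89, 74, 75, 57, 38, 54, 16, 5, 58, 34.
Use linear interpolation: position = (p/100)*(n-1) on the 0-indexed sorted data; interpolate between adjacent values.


Sorted: 5, 16, 34, 38, 38, 54, 57, 58, 66, 74, 74, 75, 84, 89
n = 14
Index = 40/100 * 13 = 5.2000
Lower = data[5] = 54, Upper = data[6] = 57
P40 = 54 + 0.2000*(3) = 54.6000

P40 = 54.6000


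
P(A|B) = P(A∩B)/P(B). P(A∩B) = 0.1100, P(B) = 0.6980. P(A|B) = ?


P(A|B) = 0.1100/0.6980 = 0.1576

P(A|B) = 0.1576


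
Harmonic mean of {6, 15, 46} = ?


Sum of reciprocals = 1/6 + 1/15 + 1/46 = 0.255072
HM = 3/0.255072 = 11.7614

HM = 11.7614


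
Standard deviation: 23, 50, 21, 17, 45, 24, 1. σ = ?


Mean = 25.8571
Variance = 240.1224
SD = sqrt(240.1224) = 15.4959

SD = 15.4959


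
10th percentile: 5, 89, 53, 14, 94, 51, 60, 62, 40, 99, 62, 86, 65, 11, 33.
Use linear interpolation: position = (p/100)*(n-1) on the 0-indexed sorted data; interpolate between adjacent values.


Sorted: 5, 11, 14, 33, 40, 51, 53, 60, 62, 62, 65, 86, 89, 94, 99
n = 15
Index = 10/100 * 14 = 1.4000
Lower = data[1] = 11, Upper = data[2] = 14
P10 = 11 + 0.4000*(3) = 12.2000

P10 = 12.2000


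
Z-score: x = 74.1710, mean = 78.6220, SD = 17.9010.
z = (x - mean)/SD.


z = (74.1710 - 78.6220)/17.9010
= -4.4510/17.9010
= -0.2486

z = -0.2486


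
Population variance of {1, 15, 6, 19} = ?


Mean = 10.2500
Squared deviations: 85.5625, 22.5625, 18.0625, 76.5625
Sum = 202.7500
Variance = 202.7500/4 = 50.6875

Variance = 50.6875


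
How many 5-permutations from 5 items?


P(5,5) = 5!/0!
= 120/1
= 120

P(5,5) = 120


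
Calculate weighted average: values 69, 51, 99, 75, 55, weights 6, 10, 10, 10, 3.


Numerator = 69*6 + 51*10 + 99*10 + 75*10 + 55*3 = 2829
Denominator = 6 + 10 + 10 + 10 + 3 = 39
WM = 2829/39 = 72.5385

WM = 72.5385


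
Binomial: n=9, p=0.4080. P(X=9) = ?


C(9,9) = 1
p^9 = 0.000313
(1-p)^0 = 1.000000
P = 1 * 0.000313 * 1.000000 = 0.0003

P(X=9) = 0.0003


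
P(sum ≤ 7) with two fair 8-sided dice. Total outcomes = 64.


Total outcomes = 8×8 = 64
Favorable (sum ≤ 7): 21
P = 21/64 = 0.3281

P = 0.3281


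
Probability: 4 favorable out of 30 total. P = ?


P = 4/30 = 0.1333

P = 0.1333


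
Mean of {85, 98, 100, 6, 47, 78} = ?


Sum = 85 + 98 + 100 + 6 + 47 + 78 = 414
n = 6
Mean = 414/6 = 69.0000

Mean = 69.0000


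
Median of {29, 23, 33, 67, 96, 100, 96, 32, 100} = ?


Sorted: 23, 29, 32, 33, 67, 96, 96, 100, 100
n = 9 (odd)
Middle value = 67

Median = 67


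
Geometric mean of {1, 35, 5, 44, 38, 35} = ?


Product = 1 × 35 × 5 × 44 × 38 × 35 = 10241000
GM = 10241000^(1/6) = 14.7364

GM = 14.7364


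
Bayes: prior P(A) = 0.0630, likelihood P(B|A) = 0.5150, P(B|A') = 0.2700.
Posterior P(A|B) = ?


P(B) = P(B|A)*P(A) + P(B|A')*P(A')
= 0.5150*0.0630 + 0.2700*0.9370
= 0.032445 + 0.252990 = 0.285435
P(A|B) = 0.032445/0.285435 = 0.1137

P(A|B) = 0.1137


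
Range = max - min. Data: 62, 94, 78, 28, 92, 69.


Max = 94, Min = 28
Range = 94 - 28 = 66

Range = 66


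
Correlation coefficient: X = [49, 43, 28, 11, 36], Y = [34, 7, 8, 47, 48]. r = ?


Mean X = 33.4000, Mean Y = 28.8000
SD X = 13.215143, SD Y = 18.082035
Cov = -74.720000
r = -74.720000/(13.215143*18.082035) = -0.3127

r = -0.3127


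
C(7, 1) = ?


C(7,1) = 7!/(1! × 6!)
= 5040/(1 × 720)
= 7

C(7,1) = 7


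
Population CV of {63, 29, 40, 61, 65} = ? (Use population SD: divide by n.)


Mean = 51.6000
SD = 14.4444
CV = (14.4444/51.6000)*100 = 27.9930%

CV = 27.9930%


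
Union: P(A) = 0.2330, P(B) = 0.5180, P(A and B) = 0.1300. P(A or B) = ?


P(A∪B) = 0.2330 + 0.5180 - 0.1300
= 0.7510 - 0.1300
= 0.6210

P(A∪B) = 0.6210


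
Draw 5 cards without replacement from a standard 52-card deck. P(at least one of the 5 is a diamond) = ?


P(at least one) = 1 - P(none)
P(none) = (39/52) × (38/51) × (37/50) × (36/49) × (35/48) = 0.221534
P(at least one) = 1 - 0.221534 = 0.7785

P = 0.7785


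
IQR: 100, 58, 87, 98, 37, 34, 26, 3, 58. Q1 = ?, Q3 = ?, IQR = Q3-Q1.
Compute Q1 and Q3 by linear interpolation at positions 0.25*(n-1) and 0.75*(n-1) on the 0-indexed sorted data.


Sorted: 3, 26, 34, 37, 58, 58, 87, 98, 100
Q1 (25th %ile) = 34.0000
Q3 (75th %ile) = 87.0000
IQR = 87.0000 - 34.0000 = 53.0000

IQR = 53.0000


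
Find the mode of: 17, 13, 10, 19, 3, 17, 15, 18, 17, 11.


Frequencies: 3:1, 10:1, 11:1, 13:1, 15:1, 17:3, 18:1, 19:1
Max frequency = 3
Mode = 17

Mode = 17


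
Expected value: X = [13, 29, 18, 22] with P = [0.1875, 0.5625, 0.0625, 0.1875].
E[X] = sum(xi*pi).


E[X] = 13*0.1875 + 29*0.5625 + 18*0.0625 + 22*0.1875
= 2.4375 + 16.3125 + 1.1250 + 4.1250
= 24.0000

E[X] = 24.0000


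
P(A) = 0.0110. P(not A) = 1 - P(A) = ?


P(not A) = 1 - 0.0110 = 0.9890

P(not A) = 0.9890


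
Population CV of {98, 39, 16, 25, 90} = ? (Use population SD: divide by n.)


Mean = 53.6000
SD = 33.8857
CV = (33.8857/53.6000)*100 = 63.2196%

CV = 63.2196%


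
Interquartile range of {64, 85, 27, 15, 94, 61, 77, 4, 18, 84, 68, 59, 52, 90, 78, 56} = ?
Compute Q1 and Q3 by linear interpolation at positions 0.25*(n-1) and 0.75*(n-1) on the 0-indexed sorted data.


Sorted: 4, 15, 18, 27, 52, 56, 59, 61, 64, 68, 77, 78, 84, 85, 90, 94
Q1 (25th %ile) = 45.7500
Q3 (75th %ile) = 79.5000
IQR = 79.5000 - 45.7500 = 33.7500

IQR = 33.7500


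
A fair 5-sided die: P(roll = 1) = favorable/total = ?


Favorable outcomes (roll = 1): 1
Total outcomes = 5
P = 1/5 = 0.2000

P = 0.2000


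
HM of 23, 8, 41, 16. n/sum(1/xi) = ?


Sum of reciprocals = 1/23 + 1/8 + 1/41 + 1/16 = 0.255369
HM = 4/0.255369 = 15.6636

HM = 15.6636


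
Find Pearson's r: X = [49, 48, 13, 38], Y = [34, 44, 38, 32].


Mean X = 37.0000, Mean Y = 37.0000
SD X = 14.508618, SD Y = 4.582576
Cov = 3.000000
r = 3.000000/(14.508618*4.582576) = 0.0451

r = 0.0451


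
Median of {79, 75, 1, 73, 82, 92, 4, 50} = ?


Sorted: 1, 4, 50, 73, 75, 79, 82, 92
n = 8 (even)
Middle values: 73 and 75
Median = (73+75)/2 = 74.0000

Median = 74.0000


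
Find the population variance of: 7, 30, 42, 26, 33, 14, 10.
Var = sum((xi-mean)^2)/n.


Mean = 23.1429
Squared deviations: 260.5918, 47.0204, 355.5918, 8.1633, 97.1633, 83.5918, 172.7347
Sum = 1024.8571
Variance = 1024.8571/7 = 146.4082

Variance = 146.4082


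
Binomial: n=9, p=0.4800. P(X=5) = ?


C(9,5) = 126
p^5 = 0.025480
(1-p)^4 = 0.073116
P = 126 * 0.025480 * 0.073116 = 0.2347

P(X=5) = 0.2347


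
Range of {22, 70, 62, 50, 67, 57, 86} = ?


Max = 86, Min = 22
Range = 86 - 22 = 64

Range = 64


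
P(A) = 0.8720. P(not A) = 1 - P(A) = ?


P(not A) = 1 - 0.8720 = 0.1280

P(not A) = 0.1280


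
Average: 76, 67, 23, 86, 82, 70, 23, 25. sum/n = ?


Sum = 76 + 67 + 23 + 86 + 82 + 70 + 23 + 25 = 452
n = 8
Mean = 452/8 = 56.5000

Mean = 56.5000


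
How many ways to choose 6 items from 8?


C(8,6) = 8!/(6! × 2!)
= 40320/(720 × 2)
= 28

C(8,6) = 28


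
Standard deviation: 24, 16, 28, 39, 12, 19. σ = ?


Mean = 23.0000
Variance = 78.0000
SD = sqrt(78.0000) = 8.8318

SD = 8.8318


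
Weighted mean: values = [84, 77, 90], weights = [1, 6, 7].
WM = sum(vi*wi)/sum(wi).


Numerator = 84*1 + 77*6 + 90*7 = 1176
Denominator = 1 + 6 + 7 = 14
WM = 1176/14 = 84.0000

WM = 84.0000


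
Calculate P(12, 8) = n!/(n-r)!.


P(12,8) = 12!/4!
= 479001600/24
= 19958400

P(12,8) = 19958400


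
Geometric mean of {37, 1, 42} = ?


Product = 37 × 1 × 42 = 1554
GM = 1554^(1/3) = 11.5829

GM = 11.5829


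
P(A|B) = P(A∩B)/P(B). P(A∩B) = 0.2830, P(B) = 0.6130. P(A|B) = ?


P(A|B) = 0.2830/0.6130 = 0.4617

P(A|B) = 0.4617


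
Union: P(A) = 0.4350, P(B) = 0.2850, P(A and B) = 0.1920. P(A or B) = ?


P(A∪B) = 0.4350 + 0.2850 - 0.1920
= 0.7200 - 0.1920
= 0.5280

P(A∪B) = 0.5280


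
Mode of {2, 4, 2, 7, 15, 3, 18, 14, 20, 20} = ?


Frequencies: 2:2, 3:1, 4:1, 7:1, 14:1, 15:1, 18:1, 20:2
Max frequency = 2
Mode = 2, 20

Mode = 2, 20


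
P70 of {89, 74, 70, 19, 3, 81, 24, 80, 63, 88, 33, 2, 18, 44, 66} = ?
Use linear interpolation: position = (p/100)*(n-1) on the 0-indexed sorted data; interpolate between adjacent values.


Sorted: 2, 3, 18, 19, 24, 33, 44, 63, 66, 70, 74, 80, 81, 88, 89
n = 15
Index = 70/100 * 14 = 9.8000
Lower = data[9] = 70, Upper = data[10] = 74
P70 = 70 + 0.8000*(4) = 73.2000

P70 = 73.2000


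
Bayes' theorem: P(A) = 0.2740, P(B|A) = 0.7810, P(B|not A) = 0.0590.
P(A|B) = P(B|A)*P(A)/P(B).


P(B) = P(B|A)*P(A) + P(B|A')*P(A')
= 0.7810*0.2740 + 0.0590*0.7260
= 0.213994 + 0.042834 = 0.256828
P(A|B) = 0.213994/0.256828 = 0.8332

P(A|B) = 0.8332


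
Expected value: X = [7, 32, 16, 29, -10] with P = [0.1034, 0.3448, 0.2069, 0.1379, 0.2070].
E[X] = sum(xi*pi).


E[X] = 7*0.1034 + 32*0.3448 + 16*0.2069 + 29*0.1379 - 10*0.2070
= 0.7238 + 11.0336 + 3.3104 + 3.9991 - 2.0700
= 16.9969

E[X] = 16.9969


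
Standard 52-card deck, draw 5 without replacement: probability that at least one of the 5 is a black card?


P(at least one) = 1 - P(none)
P(none) = (26/52) × (25/51) × (24/50) × (23/49) × (22/48) = 0.025310
P(at least one) = 1 - 0.025310 = 0.9747

P = 0.9747


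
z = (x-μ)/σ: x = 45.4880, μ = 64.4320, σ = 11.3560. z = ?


z = (45.4880 - 64.4320)/11.3560
= -18.9440/11.3560
= -1.6682

z = -1.6682


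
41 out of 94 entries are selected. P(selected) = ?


P = 41/94 = 0.4362

P = 0.4362


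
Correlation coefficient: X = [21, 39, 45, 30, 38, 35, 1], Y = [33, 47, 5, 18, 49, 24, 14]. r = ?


Mean X = 29.8571, Mean Y = 27.1429
SD X = 13.715774, SD Y = 15.412690
Cov = 47.734694
r = 47.734694/(13.715774*15.412690) = 0.2258

r = 0.2258


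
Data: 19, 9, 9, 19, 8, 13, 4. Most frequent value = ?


Frequencies: 4:1, 8:1, 9:2, 13:1, 19:2
Max frequency = 2
Mode = 9, 19

Mode = 9, 19


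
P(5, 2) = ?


P(5,2) = 5!/3!
= 120/6
= 20

P(5,2) = 20


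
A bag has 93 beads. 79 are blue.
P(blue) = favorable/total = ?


P = 79/93 = 0.8495

P = 0.8495


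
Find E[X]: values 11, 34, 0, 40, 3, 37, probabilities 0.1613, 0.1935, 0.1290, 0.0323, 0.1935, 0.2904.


E[X] = 11*0.1613 + 34*0.1935 + 0*0.1290 + 40*0.0323 + 3*0.1935 + 37*0.2904
= 1.7743 + 6.5790 + 0 + 1.2920 + 0.5805 + 10.7448
= 20.9706

E[X] = 20.9706


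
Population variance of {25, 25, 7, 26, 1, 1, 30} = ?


Mean = 16.4286
Squared deviations: 73.4694, 73.4694, 88.8980, 91.6122, 238.0408, 238.0408, 184.1837
Sum = 987.7143
Variance = 987.7143/7 = 141.1020

Variance = 141.1020


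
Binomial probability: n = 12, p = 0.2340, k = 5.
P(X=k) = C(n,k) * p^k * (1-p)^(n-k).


C(12,5) = 792
p^5 = 0.000702
(1-p)^7 = 0.154740
P = 792 * 0.000702 * 0.154740 = 0.0860

P(X=5) = 0.0860


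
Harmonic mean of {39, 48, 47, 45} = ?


Sum of reciprocals = 1/39 + 1/48 + 1/47 + 1/45 = 0.089973
HM = 4/0.089973 = 44.4577

HM = 44.4577


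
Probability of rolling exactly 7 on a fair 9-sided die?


Favorable outcomes (roll = 7): 1
Total outcomes = 9
P = 1/9 = 0.1111

P = 0.1111


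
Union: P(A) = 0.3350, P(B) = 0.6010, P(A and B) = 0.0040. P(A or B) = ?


P(A∪B) = 0.3350 + 0.6010 - 0.0040
= 0.9360 - 0.0040
= 0.9320

P(A∪B) = 0.9320


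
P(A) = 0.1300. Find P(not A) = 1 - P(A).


P(not A) = 1 - 0.1300 = 0.8700

P(not A) = 0.8700


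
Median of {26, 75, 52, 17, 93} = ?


Sorted: 17, 26, 52, 75, 93
n = 5 (odd)
Middle value = 52

Median = 52


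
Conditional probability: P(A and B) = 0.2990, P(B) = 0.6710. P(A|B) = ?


P(A|B) = 0.2990/0.6710 = 0.4456

P(A|B) = 0.4456


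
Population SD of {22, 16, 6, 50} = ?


Mean = 23.5000
Variance = 266.7500
SD = sqrt(266.7500) = 16.3325

SD = 16.3325


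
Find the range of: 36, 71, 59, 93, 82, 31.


Max = 93, Min = 31
Range = 93 - 31 = 62

Range = 62


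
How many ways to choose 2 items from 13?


C(13,2) = 13!/(2! × 11!)
= 6227020800/(2 × 39916800)
= 78

C(13,2) = 78


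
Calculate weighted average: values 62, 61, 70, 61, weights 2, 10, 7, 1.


Numerator = 62*2 + 61*10 + 70*7 + 61*1 = 1285
Denominator = 2 + 10 + 7 + 1 = 20
WM = 1285/20 = 64.2500

WM = 64.2500


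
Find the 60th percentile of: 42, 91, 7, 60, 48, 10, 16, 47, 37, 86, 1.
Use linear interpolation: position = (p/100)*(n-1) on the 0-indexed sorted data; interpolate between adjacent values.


Sorted: 1, 7, 10, 16, 37, 42, 47, 48, 60, 86, 91
n = 11
Index = 60/100 * 10 = 6.0000
Lower = data[6] = 47, Upper = data[7] = 48
P60 = 47 + 0*(1) = 47.0000

P60 = 47.0000


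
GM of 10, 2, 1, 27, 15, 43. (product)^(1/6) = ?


Product = 10 × 2 × 1 × 27 × 15 × 43 = 348300
GM = 348300^(1/6) = 8.3880

GM = 8.3880


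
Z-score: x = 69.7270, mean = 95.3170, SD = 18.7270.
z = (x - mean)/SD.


z = (69.7270 - 95.3170)/18.7270
= -25.5900/18.7270
= -1.3665

z = -1.3665


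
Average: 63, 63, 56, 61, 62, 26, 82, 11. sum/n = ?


Sum = 63 + 63 + 56 + 61 + 62 + 26 + 82 + 11 = 424
n = 8
Mean = 424/8 = 53.0000

Mean = 53.0000


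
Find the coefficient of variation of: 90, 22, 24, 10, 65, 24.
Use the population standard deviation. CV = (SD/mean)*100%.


Mean = 39.1667
SD = 28.4512
CV = (28.4512/39.1667)*100 = 72.6414%

CV = 72.6414%


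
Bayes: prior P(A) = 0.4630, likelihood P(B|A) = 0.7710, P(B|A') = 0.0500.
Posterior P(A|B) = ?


P(B) = P(B|A)*P(A) + P(B|A')*P(A')
= 0.7710*0.4630 + 0.0500*0.5370
= 0.356973 + 0.026850 = 0.383823
P(A|B) = 0.356973/0.383823 = 0.9300

P(A|B) = 0.9300


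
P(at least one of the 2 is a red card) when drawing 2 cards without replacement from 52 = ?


P(at least one) = 1 - P(none)
P(none) = (26/52) × (25/51) = 0.245098
P(at least one) = 1 - 0.245098 = 0.7549

P = 0.7549


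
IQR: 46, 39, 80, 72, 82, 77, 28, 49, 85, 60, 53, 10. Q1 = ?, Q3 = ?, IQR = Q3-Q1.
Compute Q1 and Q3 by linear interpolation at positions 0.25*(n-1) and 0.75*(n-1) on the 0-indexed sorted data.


Sorted: 10, 28, 39, 46, 49, 53, 60, 72, 77, 80, 82, 85
Q1 (25th %ile) = 44.2500
Q3 (75th %ile) = 77.7500
IQR = 77.7500 - 44.2500 = 33.5000

IQR = 33.5000


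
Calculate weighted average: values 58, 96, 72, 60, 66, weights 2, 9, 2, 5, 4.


Numerator = 58*2 + 96*9 + 72*2 + 60*5 + 66*4 = 1688
Denominator = 2 + 9 + 2 + 5 + 4 = 22
WM = 1688/22 = 76.7273

WM = 76.7273


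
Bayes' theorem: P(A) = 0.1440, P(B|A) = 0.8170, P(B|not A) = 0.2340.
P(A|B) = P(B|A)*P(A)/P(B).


P(B) = P(B|A)*P(A) + P(B|A')*P(A')
= 0.8170*0.1440 + 0.2340*0.8560
= 0.117648 + 0.200304 = 0.317952
P(A|B) = 0.117648/0.317952 = 0.3700

P(A|B) = 0.3700


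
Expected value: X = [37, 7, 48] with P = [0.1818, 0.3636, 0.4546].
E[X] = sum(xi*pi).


E[X] = 37*0.1818 + 7*0.3636 + 48*0.4546
= 6.7266 + 2.5452 + 21.8208
= 31.0926

E[X] = 31.0926


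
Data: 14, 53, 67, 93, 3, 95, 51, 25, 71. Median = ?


Sorted: 3, 14, 25, 51, 53, 67, 71, 93, 95
n = 9 (odd)
Middle value = 53

Median = 53


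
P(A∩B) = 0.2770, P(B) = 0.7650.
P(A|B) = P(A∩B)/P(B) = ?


P(A|B) = 0.2770/0.7650 = 0.3621

P(A|B) = 0.3621


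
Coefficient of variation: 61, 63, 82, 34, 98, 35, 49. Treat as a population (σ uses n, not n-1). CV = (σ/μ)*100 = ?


Mean = 60.2857
SD = 21.9070
CV = (21.9070/60.2857)*100 = 36.3387%

CV = 36.3387%


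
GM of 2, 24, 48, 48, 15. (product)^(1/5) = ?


Product = 2 × 24 × 48 × 48 × 15 = 1658880
GM = 1658880^(1/5) = 17.5373

GM = 17.5373


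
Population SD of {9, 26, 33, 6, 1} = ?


Mean = 15.0000
Variance = 151.6000
SD = sqrt(151.6000) = 12.3126

SD = 12.3126


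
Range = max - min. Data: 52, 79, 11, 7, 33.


Max = 79, Min = 7
Range = 79 - 7 = 72

Range = 72


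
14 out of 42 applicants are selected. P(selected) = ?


P = 14/42 = 0.3333

P = 0.3333


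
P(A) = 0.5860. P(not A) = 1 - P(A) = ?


P(not A) = 1 - 0.5860 = 0.4140

P(not A) = 0.4140


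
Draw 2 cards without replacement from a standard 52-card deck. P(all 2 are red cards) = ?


P(all red cards) = (26/52) × (25/51)
= 0.2451

P = 0.2451


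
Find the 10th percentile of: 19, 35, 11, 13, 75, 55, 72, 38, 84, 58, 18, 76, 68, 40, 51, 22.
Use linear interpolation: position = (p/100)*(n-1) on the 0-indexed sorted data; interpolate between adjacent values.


Sorted: 11, 13, 18, 19, 22, 35, 38, 40, 51, 55, 58, 68, 72, 75, 76, 84
n = 16
Index = 10/100 * 15 = 1.5000
Lower = data[1] = 13, Upper = data[2] = 18
P10 = 13 + 0.5000*(5) = 15.5000

P10 = 15.5000


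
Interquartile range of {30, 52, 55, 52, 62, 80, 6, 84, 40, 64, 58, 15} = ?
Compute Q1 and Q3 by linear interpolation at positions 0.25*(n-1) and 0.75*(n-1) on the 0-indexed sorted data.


Sorted: 6, 15, 30, 40, 52, 52, 55, 58, 62, 64, 80, 84
Q1 (25th %ile) = 37.5000
Q3 (75th %ile) = 62.5000
IQR = 62.5000 - 37.5000 = 25.0000

IQR = 25.0000


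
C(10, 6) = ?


C(10,6) = 10!/(6! × 4!)
= 3628800/(720 × 24)
= 210

C(10,6) = 210


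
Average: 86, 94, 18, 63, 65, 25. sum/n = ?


Sum = 86 + 94 + 18 + 63 + 65 + 25 = 351
n = 6
Mean = 351/6 = 58.5000

Mean = 58.5000


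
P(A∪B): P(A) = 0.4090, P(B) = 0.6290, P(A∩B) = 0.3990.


P(A∪B) = 0.4090 + 0.6290 - 0.3990
= 1.0380 - 0.3990
= 0.6390

P(A∪B) = 0.6390


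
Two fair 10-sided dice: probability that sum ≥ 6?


Total outcomes = 10×10 = 100
Favorable (sum ≥ 6): 90
P = 90/100 = 0.9000

P = 0.9000


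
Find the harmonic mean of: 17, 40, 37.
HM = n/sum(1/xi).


Sum of reciprocals = 1/17 + 1/40 + 1/37 = 0.110851
HM = 3/0.110851 = 27.0635

HM = 27.0635


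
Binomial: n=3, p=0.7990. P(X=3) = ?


C(3,3) = 1
p^3 = 0.510082
(1-p)^0 = 1.000000
P = 1 * 0.510082 * 1.000000 = 0.5101

P(X=3) = 0.5101


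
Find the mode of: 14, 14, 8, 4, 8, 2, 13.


Frequencies: 2:1, 4:1, 8:2, 13:1, 14:2
Max frequency = 2
Mode = 8, 14

Mode = 8, 14


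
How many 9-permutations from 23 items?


P(23,9) = 23!/14!
= 25852016738884976640000/87178291200
= 296541907200

P(23,9) = 296541907200


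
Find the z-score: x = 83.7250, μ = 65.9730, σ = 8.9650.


z = (83.7250 - 65.9730)/8.9650
= 17.7520/8.9650
= 1.9801

z = 1.9801


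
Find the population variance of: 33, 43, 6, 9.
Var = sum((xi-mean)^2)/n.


Mean = 22.7500
Squared deviations: 105.0625, 410.0625, 280.5625, 189.0625
Sum = 984.7500
Variance = 984.7500/4 = 246.1875

Variance = 246.1875


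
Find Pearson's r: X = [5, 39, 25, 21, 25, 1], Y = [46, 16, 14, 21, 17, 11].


Mean X = 19.3333, Mean Y = 20.8333
SD X = 12.879786, SD Y = 11.653564
Cov = -55.944444
r = -55.944444/(12.879786*11.653564) = -0.3727

r = -0.3727


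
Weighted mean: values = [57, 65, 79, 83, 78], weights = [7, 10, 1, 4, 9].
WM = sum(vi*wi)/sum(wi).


Numerator = 57*7 + 65*10 + 79*1 + 83*4 + 78*9 = 2162
Denominator = 7 + 10 + 1 + 4 + 9 = 31
WM = 2162/31 = 69.7419

WM = 69.7419


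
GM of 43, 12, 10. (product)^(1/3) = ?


Product = 43 × 12 × 10 = 5160
GM = 5160^(1/3) = 17.2802

GM = 17.2802


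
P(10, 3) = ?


P(10,3) = 10!/7!
= 3628800/5040
= 720

P(10,3) = 720


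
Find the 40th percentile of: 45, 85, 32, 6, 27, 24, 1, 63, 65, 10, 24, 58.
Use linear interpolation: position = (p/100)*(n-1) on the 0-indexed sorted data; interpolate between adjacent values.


Sorted: 1, 6, 10, 24, 24, 27, 32, 45, 58, 63, 65, 85
n = 12
Index = 40/100 * 11 = 4.4000
Lower = data[4] = 24, Upper = data[5] = 27
P40 = 24 + 0.4000*(3) = 25.2000

P40 = 25.2000


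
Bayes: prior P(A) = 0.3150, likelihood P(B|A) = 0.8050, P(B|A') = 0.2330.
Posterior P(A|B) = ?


P(B) = P(B|A)*P(A) + P(B|A')*P(A')
= 0.8050*0.3150 + 0.2330*0.6850
= 0.253575 + 0.159605 = 0.413180
P(A|B) = 0.253575/0.413180 = 0.6137

P(A|B) = 0.6137


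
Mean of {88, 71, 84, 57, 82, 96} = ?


Sum = 88 + 71 + 84 + 57 + 82 + 96 = 478
n = 6
Mean = 478/6 = 79.6667

Mean = 79.6667


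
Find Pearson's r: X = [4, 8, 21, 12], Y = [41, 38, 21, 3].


Mean X = 11.2500, Mean Y = 25.7500
SD X = 6.299802, SD Y = 15.188400
Cov = -53.437500
r = -53.437500/(6.299802*15.188400) = -0.5585

r = -0.5585


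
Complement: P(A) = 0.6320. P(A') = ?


P(not A) = 1 - 0.6320 = 0.3680

P(not A) = 0.3680


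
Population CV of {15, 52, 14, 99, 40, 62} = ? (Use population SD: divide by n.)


Mean = 47.0000
SD = 29.2005
CV = (29.2005/47.0000)*100 = 62.1286%

CV = 62.1286%


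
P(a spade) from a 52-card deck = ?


13 spades in 52 cards
P = 13/52 = 0.2500

P = 0.2500


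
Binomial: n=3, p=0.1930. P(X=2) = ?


C(3,2) = 3
p^2 = 0.037249
(1-p)^1 = 0.807000
P = 3 * 0.037249 * 0.807000 = 0.0902

P(X=2) = 0.0902


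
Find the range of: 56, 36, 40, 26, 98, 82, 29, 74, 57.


Max = 98, Min = 26
Range = 98 - 26 = 72

Range = 72


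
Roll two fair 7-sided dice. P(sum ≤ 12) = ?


Total outcomes = 7×7 = 49
Favorable (sum ≤ 12): 46
P = 46/49 = 0.9388

P = 0.9388


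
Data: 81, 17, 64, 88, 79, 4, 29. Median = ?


Sorted: 4, 17, 29, 64, 79, 81, 88
n = 7 (odd)
Middle value = 64

Median = 64


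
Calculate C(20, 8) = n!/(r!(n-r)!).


C(20,8) = 20!/(8! × 12!)
= 2432902008176640000/(40320 × 479001600)
= 125970

C(20,8) = 125970


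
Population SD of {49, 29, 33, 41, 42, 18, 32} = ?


Mean = 34.8571
Variance = 88.4082
SD = sqrt(88.4082) = 9.4026

SD = 9.4026


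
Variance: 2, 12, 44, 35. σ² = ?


Mean = 23.2500
Squared deviations: 451.5625, 126.5625, 430.5625, 138.0625
Sum = 1146.7500
Variance = 1146.7500/4 = 286.6875

Variance = 286.6875


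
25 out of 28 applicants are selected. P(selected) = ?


P = 25/28 = 0.8929

P = 0.8929


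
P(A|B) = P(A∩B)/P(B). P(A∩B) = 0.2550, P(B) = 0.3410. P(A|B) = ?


P(A|B) = 0.2550/0.3410 = 0.7478

P(A|B) = 0.7478


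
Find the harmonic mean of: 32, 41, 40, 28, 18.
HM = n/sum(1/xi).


Sum of reciprocals = 1/32 + 1/41 + 1/40 + 1/28 + 1/18 = 0.171910
HM = 5/0.171910 = 29.0850

HM = 29.0850


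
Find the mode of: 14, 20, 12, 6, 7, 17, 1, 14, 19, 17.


Frequencies: 1:1, 6:1, 7:1, 12:1, 14:2, 17:2, 19:1, 20:1
Max frequency = 2
Mode = 14, 17

Mode = 14, 17


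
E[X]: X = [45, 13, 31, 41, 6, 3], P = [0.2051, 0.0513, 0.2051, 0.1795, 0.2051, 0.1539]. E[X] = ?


E[X] = 45*0.2051 + 13*0.0513 + 31*0.2051 + 41*0.1795 + 6*0.2051 + 3*0.1539
= 9.2295 + 0.6669 + 6.3581 + 7.3595 + 1.2306 + 0.4617
= 25.3063

E[X] = 25.3063


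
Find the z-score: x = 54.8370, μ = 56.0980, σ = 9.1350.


z = (54.8370 - 56.0980)/9.1350
= -1.2610/9.1350
= -0.1380

z = -0.1380


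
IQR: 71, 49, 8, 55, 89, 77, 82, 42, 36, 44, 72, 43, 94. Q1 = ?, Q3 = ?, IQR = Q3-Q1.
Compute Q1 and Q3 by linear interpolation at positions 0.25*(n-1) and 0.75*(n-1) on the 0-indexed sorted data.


Sorted: 8, 36, 42, 43, 44, 49, 55, 71, 72, 77, 82, 89, 94
Q1 (25th %ile) = 43.0000
Q3 (75th %ile) = 77.0000
IQR = 77.0000 - 43.0000 = 34.0000

IQR = 34.0000


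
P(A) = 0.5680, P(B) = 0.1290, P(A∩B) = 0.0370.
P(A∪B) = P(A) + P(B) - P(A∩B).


P(A∪B) = 0.5680 + 0.1290 - 0.0370
= 0.6970 - 0.0370
= 0.6600

P(A∪B) = 0.6600


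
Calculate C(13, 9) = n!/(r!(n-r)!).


C(13,9) = 13!/(9! × 4!)
= 6227020800/(362880 × 24)
= 715

C(13,9) = 715


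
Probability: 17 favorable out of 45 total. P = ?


P = 17/45 = 0.3778

P = 0.3778


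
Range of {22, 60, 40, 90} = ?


Max = 90, Min = 22
Range = 90 - 22 = 68

Range = 68


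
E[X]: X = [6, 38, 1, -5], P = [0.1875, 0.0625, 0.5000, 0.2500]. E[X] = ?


E[X] = 6*0.1875 + 38*0.0625 + 1*0.5000 - 5*0.2500
= 1.1250 + 2.3750 + 0.5000 - 1.2500
= 2.7500

E[X] = 2.7500


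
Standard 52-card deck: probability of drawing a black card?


26 black cards in 52 cards
P = 26/52 = 0.5000

P = 0.5000


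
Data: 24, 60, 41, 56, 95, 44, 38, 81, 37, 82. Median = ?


Sorted: 24, 37, 38, 41, 44, 56, 60, 81, 82, 95
n = 10 (even)
Middle values: 44 and 56
Median = (44+56)/2 = 50.0000

Median = 50.0000


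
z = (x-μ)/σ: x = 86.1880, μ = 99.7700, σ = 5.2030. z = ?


z = (86.1880 - 99.7700)/5.2030
= -13.5820/5.2030
= -2.6104

z = -2.6104


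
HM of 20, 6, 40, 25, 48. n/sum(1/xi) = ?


Sum of reciprocals = 1/20 + 1/6 + 1/40 + 1/25 + 1/48 = 0.302500
HM = 5/0.302500 = 16.5289

HM = 16.5289


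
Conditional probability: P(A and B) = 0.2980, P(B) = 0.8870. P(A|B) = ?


P(A|B) = 0.2980/0.8870 = 0.3360

P(A|B) = 0.3360


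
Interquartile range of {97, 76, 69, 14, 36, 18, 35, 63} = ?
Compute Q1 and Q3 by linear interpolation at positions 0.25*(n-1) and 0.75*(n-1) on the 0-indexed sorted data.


Sorted: 14, 18, 35, 36, 63, 69, 76, 97
Q1 (25th %ile) = 30.7500
Q3 (75th %ile) = 70.7500
IQR = 70.7500 - 30.7500 = 40.0000

IQR = 40.0000


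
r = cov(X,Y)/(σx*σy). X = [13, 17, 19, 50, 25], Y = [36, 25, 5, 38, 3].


Mean X = 24.8000, Mean Y = 21.4000
SD X = 13.181806, SD Y = 14.894294
Cov = 61.880000
r = 61.880000/(13.181806*14.894294) = 0.3152

r = 0.3152


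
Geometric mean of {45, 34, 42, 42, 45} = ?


Product = 45 × 34 × 42 × 42 × 45 = 121451400
GM = 121451400^(1/5) = 41.3886

GM = 41.3886


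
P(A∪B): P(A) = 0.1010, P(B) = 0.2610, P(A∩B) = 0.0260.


P(A∪B) = 0.1010 + 0.2610 - 0.0260
= 0.3620 - 0.0260
= 0.3360

P(A∪B) = 0.3360


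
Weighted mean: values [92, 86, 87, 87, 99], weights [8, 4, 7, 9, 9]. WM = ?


Numerator = 92*8 + 86*4 + 87*7 + 87*9 + 99*9 = 3363
Denominator = 8 + 4 + 7 + 9 + 9 = 37
WM = 3363/37 = 90.8919

WM = 90.8919


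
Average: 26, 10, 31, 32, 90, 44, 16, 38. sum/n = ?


Sum = 26 + 10 + 31 + 32 + 90 + 44 + 16 + 38 = 287
n = 8
Mean = 287/8 = 35.8750

Mean = 35.8750


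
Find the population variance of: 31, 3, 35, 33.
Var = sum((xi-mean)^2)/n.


Mean = 25.5000
Squared deviations: 30.2500, 506.2500, 90.2500, 56.2500
Sum = 683.0000
Variance = 683.0000/4 = 170.7500

Variance = 170.7500


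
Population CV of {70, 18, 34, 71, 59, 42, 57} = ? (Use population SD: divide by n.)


Mean = 50.1429
SD = 18.1850
CV = (18.1850/50.1429)*100 = 36.2664%

CV = 36.2664%


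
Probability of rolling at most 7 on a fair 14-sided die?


Favorable outcomes (roll ≤ 7): 7
Total outcomes = 14
P = 7/14 = 0.5000

P = 0.5000


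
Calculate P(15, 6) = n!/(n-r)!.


P(15,6) = 15!/9!
= 1307674368000/362880
= 3603600

P(15,6) = 3603600


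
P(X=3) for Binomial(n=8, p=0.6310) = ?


C(8,3) = 56
p^3 = 0.251240
(1-p)^5 = 0.006841
P = 56 * 0.251240 * 0.006841 = 0.0963

P(X=3) = 0.0963


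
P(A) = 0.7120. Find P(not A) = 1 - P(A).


P(not A) = 1 - 0.7120 = 0.2880

P(not A) = 0.2880


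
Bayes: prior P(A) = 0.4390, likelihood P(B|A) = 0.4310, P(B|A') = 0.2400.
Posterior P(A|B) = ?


P(B) = P(B|A)*P(A) + P(B|A')*P(A')
= 0.4310*0.4390 + 0.2400*0.5610
= 0.189209 + 0.134640 = 0.323849
P(A|B) = 0.189209/0.323849 = 0.5843

P(A|B) = 0.5843


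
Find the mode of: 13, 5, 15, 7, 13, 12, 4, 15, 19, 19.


Frequencies: 4:1, 5:1, 7:1, 12:1, 13:2, 15:2, 19:2
Max frequency = 2
Mode = 13, 15, 19

Mode = 13, 15, 19


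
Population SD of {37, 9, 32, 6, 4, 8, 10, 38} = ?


Mean = 18.0000
Variance = 192.7500
SD = sqrt(192.7500) = 13.8834

SD = 13.8834


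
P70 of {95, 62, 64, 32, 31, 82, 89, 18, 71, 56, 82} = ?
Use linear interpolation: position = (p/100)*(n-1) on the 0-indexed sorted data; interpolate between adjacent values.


Sorted: 18, 31, 32, 56, 62, 64, 71, 82, 82, 89, 95
n = 11
Index = 70/100 * 10 = 7.0000
Lower = data[7] = 82, Upper = data[8] = 82
P70 = 82 + 0*(0) = 82.0000

P70 = 82.0000


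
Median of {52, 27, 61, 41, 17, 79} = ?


Sorted: 17, 27, 41, 52, 61, 79
n = 6 (even)
Middle values: 41 and 52
Median = (41+52)/2 = 46.5000

Median = 46.5000


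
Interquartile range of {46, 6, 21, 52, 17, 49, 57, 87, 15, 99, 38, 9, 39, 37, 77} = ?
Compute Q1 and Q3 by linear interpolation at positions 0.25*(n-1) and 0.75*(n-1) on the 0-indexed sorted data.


Sorted: 6, 9, 15, 17, 21, 37, 38, 39, 46, 49, 52, 57, 77, 87, 99
Q1 (25th %ile) = 19.0000
Q3 (75th %ile) = 54.5000
IQR = 54.5000 - 19.0000 = 35.5000

IQR = 35.5000


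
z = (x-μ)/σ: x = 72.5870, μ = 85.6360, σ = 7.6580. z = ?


z = (72.5870 - 85.6360)/7.6580
= -13.0490/7.6580
= -1.7040

z = -1.7040


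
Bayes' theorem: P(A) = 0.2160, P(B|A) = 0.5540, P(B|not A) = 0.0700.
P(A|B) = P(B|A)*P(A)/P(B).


P(B) = P(B|A)*P(A) + P(B|A')*P(A')
= 0.5540*0.2160 + 0.0700*0.7840
= 0.119664 + 0.054880 = 0.174544
P(A|B) = 0.119664/0.174544 = 0.6856

P(A|B) = 0.6856


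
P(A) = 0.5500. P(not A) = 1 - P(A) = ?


P(not A) = 1 - 0.5500 = 0.4500

P(not A) = 0.4500


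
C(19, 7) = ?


C(19,7) = 19!/(7! × 12!)
= 121645100408832000/(5040 × 479001600)
= 50388

C(19,7) = 50388


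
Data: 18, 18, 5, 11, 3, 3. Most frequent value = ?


Frequencies: 3:2, 5:1, 11:1, 18:2
Max frequency = 2
Mode = 3, 18

Mode = 3, 18


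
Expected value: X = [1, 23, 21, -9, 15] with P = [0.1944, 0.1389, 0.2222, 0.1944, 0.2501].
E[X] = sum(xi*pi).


E[X] = 1*0.1944 + 23*0.1389 + 21*0.2222 - 9*0.1944 + 15*0.2501
= 0.1944 + 3.1947 + 4.6662 - 1.7496 + 3.7515
= 10.0572

E[X] = 10.0572


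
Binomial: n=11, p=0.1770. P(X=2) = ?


C(11,2) = 55
p^2 = 0.031329
(1-p)^9 = 0.173220
P = 55 * 0.031329 * 0.173220 = 0.2985

P(X=2) = 0.2985


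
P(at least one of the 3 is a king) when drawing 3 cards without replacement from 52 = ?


P(at least one) = 1 - P(none)
P(none) = (48/52) × (47/51) × (46/50) = 0.782624
P(at least one) = 1 - 0.782624 = 0.2174

P = 0.2174


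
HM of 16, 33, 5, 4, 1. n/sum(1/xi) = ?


Sum of reciprocals = 1/16 + 1/33 + 1/5 + 1/4 + 1/1 = 1.542803
HM = 5/1.542803 = 3.2409

HM = 3.2409


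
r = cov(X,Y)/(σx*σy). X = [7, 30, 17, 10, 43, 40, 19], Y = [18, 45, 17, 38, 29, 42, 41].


Mean X = 23.7143, Mean Y = 32.8571
SD X = 13.155274, SD Y = 10.762748
Cov = 56.673469
r = 56.673469/(13.155274*10.762748) = 0.4003

r = 0.4003


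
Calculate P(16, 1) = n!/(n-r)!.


P(16,1) = 16!/15!
= 20922789888000/1307674368000
= 16

P(16,1) = 16


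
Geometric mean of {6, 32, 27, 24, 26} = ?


Product = 6 × 32 × 27 × 24 × 26 = 3234816
GM = 3234816^(1/5) = 20.0433

GM = 20.0433


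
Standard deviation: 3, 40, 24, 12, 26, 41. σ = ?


Mean = 24.3333
Variance = 188.8889
SD = sqrt(188.8889) = 13.7437

SD = 13.7437


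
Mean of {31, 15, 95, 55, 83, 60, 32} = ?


Sum = 31 + 15 + 95 + 55 + 83 + 60 + 32 = 371
n = 7
Mean = 371/7 = 53.0000

Mean = 53.0000


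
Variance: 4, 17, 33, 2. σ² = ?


Mean = 14.0000
Squared deviations: 100.0000, 9.0000, 361.0000, 144.0000
Sum = 614.0000
Variance = 614.0000/4 = 153.5000

Variance = 153.5000


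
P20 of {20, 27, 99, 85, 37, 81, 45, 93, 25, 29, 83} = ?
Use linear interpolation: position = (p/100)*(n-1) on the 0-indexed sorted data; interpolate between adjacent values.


Sorted: 20, 25, 27, 29, 37, 45, 81, 83, 85, 93, 99
n = 11
Index = 20/100 * 10 = 2.0000
Lower = data[2] = 27, Upper = data[3] = 29
P20 = 27 + 0*(2) = 27.0000

P20 = 27.0000


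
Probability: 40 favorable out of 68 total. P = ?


P = 40/68 = 0.5882

P = 0.5882


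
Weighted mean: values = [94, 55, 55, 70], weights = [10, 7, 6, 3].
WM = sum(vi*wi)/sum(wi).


Numerator = 94*10 + 55*7 + 55*6 + 70*3 = 1865
Denominator = 10 + 7 + 6 + 3 = 26
WM = 1865/26 = 71.7308

WM = 71.7308


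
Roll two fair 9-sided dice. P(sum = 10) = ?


Total outcomes = 9×9 = 81
Favorable (sum = 10): 9
P = 9/81 = 0.1111

P = 0.1111


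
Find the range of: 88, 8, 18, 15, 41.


Max = 88, Min = 8
Range = 88 - 8 = 80

Range = 80


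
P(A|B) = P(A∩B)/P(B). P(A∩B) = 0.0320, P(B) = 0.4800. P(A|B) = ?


P(A|B) = 0.0320/0.4800 = 0.0667

P(A|B) = 0.0667


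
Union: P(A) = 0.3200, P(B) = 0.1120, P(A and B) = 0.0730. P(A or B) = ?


P(A∪B) = 0.3200 + 0.1120 - 0.0730
= 0.4320 - 0.0730
= 0.3590

P(A∪B) = 0.3590


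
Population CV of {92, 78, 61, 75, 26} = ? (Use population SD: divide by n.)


Mean = 66.4000
SD = 22.4731
CV = (22.4731/66.4000)*100 = 33.8450%

CV = 33.8450%


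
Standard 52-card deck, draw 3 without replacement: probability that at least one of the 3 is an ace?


P(at least one) = 1 - P(none)
P(none) = (48/52) × (47/51) × (46/50) = 0.782624
P(at least one) = 1 - 0.782624 = 0.2174

P = 0.2174
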